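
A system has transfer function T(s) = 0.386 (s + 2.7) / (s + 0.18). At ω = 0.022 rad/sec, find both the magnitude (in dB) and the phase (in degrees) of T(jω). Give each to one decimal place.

|T| = 15.2 dB, ∠T = -6.5°

|j0.022 + 2.7| = √(0.022² + 2.7²) = 2.7
|j0.022 + 0.18| = √(0.022² + 0.18²) = 0.1813
|T(j0.022)| = 0.386 × 2.7 / 0.1813 = 5.7474
20 log₁₀(5.7474) = 15.19 dB
∠(j0.022 + 2.7) = arctan(0.022/2.7) = 0.47°
∠(j0.022 + 0.18) = arctan(0.022/0.18) = 6.97°
∠T(j0.022) = 0.47° − 6.97° = -6.50°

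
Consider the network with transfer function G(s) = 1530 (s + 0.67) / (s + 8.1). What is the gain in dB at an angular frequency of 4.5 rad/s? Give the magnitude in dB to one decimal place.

57.5 dB

|j4.5 + 0.67| = √(4.5² + 0.67²) = 4.55
|j4.5 + 8.1| = √(4.5² + 8.1²) = 9.266
|G(j4.5)| = 1530 × 4.55 / 9.266 = 751.22
20 log₁₀(751.22) = 57.52 dB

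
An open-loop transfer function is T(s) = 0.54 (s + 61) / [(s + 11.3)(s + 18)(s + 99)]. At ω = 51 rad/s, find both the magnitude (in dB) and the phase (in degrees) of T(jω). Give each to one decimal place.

|j51 + 61| = √(51² + 61²) = 79.51
|j51 + 11.3| = √(51² + 11.3²) = 52.24
|j51 + 18| = √(51² + 18²) = 54.08
|j51 + 99| = √(51² + 99²) = 111.4
|T(j51)| = 0.54 × 79.51 / (52.24 × 54.08 × 111.4) = 0.00013647
20 log₁₀(0.00013647) = -77.30 dB
∠(j51 + 61) = arctan(51/61) = 39.90°
∠(j51 + 11.3) = arctan(51/11.3) = 77.51°
∠(j51 + 18) = arctan(51/18) = 70.56°
∠(j51 + 99) = arctan(51/99) = 27.26°
∠T(j51) = 39.90° − (77.51° + 70.56° + 27.26°) = -135.42°

|T| = -77.3 dB, ∠T = -135.4°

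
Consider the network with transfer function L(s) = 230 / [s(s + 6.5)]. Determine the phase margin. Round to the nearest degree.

Gain crossover: |L(jω)| = 1 at ω ≈ 14.5 rad/s.
∠L(j14.5) = −90° − arctan(14.5/6.5) ≈ -155.83°
PM = 180° + (-155.83°) = 24.17°

24 deg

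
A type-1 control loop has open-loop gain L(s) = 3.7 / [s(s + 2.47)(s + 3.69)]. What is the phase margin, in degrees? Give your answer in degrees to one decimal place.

74.7°

Gain crossover: |L(jω)| = 1 at ω ≈ 0.398 rad/s.
∠L(j0.398) = −90° − arctan(0.398/2.47) − arctan(0.398/3.69) ≈ -105.33°
PM = 180° + (-105.33°) = 74.67°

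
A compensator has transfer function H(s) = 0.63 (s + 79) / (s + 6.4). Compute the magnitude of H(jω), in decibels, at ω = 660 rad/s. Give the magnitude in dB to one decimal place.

|j660 + 79| = √(660² + 79²) = 664.7
|j660 + 6.4| = √(660² + 6.4²) = 660
|H(j660)| = 0.63 × 664.7 / 660 = 0.63447
20 log₁₀(0.63447) = -3.95 dB

-4.0 dB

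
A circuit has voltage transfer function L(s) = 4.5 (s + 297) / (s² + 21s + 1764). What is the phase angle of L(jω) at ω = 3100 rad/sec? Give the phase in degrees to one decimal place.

∠(j3100 + 297) = arctan(3100/297) = 84.53°
∠[(j3100)² + 21(j3100) + 1764] = ∠[-9.6082e+06 + j65100] = 179.61°
∠L(j3100) = 84.53° − 179.61° = -95.08°

-95.1 deg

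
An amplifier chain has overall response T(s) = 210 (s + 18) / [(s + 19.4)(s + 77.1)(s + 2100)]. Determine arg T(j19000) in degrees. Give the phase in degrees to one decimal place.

-173.5°

∠(j19000 + 18) = arctan(19000/18) = 89.95°
∠(j19000 + 19.4) = arctan(19000/19.4) = 89.94°
∠(j19000 + 77.1) = arctan(19000/77.1) = 89.77°
∠(j19000 + 2100) = arctan(19000/2100) = 83.69°
∠T(j19000) = 89.95° − (89.94° + 89.77° + 83.69°) = -173.46°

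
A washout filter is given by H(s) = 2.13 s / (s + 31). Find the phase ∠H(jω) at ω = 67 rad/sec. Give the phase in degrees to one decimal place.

24.8°

∠(j67) = 90.00°
∠(j67 + 31) = arctan(67/31) = 65.17°
∠H(j67) = 90.00° − 65.17° = 24.83°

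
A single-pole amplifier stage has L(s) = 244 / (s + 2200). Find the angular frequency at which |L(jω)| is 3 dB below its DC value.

2200 rad/s

For a single-pole low-pass, the −3 dB point is at the pole: ω = 2200 rad/s.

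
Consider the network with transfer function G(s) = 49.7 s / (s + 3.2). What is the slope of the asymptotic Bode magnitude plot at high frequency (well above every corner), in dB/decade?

0 dB/decade

With 1 zero and 1 pole, the high-frequency asymptotic slope is 20 × (1 − 1) = 0 dB/decade.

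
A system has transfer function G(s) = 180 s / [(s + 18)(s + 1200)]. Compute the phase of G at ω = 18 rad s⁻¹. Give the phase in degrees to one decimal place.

44.1°

∠(j18) = 90.00°
∠(j18 + 18) = arctan(18/18) = 45.00°
∠(j18 + 1200) = arctan(18/1200) = 0.86°
∠G(j18) = 90.00° − (45.00° + 0.86°) = 44.14°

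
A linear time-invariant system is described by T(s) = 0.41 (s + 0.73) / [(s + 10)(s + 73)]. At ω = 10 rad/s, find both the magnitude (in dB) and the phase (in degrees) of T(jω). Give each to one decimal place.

|T| = -48.1 dB, ∠T = 33.0 deg

|j10 + 0.73| = √(10² + 0.73²) = 10.03
|j10 + 10| = √(10² + 10²) = 14.14
|j10 + 73| = √(10² + 73²) = 73.68
|T(j10)| = 0.41 × 10.03 / (14.14 × 73.68) = 0.0039451
20 log₁₀(0.0039451) = -48.08 dB
∠(j10 + 0.73) = arctan(10/0.73) = 85.82°
∠(j10 + 10) = arctan(10/10) = 45.00°
∠(j10 + 73) = arctan(10/73) = 7.80°
∠T(j10) = 85.82° − (45.00° + 7.80°) = 33.02°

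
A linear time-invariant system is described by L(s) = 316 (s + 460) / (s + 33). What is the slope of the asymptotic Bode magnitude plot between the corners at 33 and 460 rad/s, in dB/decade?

-20 dB/decade

In this band the factors already past their corner are: pole at 33; net slope = -20 dB/decade.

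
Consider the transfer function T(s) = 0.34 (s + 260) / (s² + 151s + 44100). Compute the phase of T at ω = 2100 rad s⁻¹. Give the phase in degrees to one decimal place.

∠(j2100 + 260) = arctan(2100/260) = 82.94°
∠[(j2100)² + 151(j2100) + 44100] = ∠[-4.3659e+06 + j3.171e+05] = 175.85°
∠T(j2100) = 82.94° − 175.85° = -92.90°

-92.9°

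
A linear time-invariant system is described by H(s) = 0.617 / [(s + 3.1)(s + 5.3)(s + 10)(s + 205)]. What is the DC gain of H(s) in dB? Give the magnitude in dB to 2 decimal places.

H(0) = 0.617 / (3.1 × 5.3 × 10 × 205) = 1.8319e-05
20 log₁₀(1.8319e-05) = -94.742 dB

-94.74 dB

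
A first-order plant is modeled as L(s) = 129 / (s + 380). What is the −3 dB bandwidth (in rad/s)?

380 rad/s

For a single-pole low-pass, the −3 dB point is at the pole: ω = 380 rad/s.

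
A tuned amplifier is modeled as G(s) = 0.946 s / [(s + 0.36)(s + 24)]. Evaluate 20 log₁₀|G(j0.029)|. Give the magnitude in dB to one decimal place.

|j0.029| = 0.029
|j0.029 + 0.36| = √(0.029² + 0.36²) = 0.3612
|j0.029 + 24| = √(0.029² + 24²) = 24
|G(j0.029)| = 0.946 × 0.029 / (0.3612 × 24) = 0.003165
20 log₁₀(0.003165) = -49.99 dB

-50.0 dB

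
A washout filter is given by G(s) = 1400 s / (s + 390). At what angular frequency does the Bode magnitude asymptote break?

390 rad s⁻¹

The single real pole at s = −390 gives a corner at ω = 390 rad s⁻¹.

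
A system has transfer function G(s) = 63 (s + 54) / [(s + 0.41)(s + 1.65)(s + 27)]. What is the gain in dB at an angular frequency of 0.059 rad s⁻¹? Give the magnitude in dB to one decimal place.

45.3 dB

|j0.059 + 54| = √(0.059² + 54²) = 54
|j0.059 + 0.41| = √(0.059² + 0.41²) = 0.4142
|j0.059 + 1.65| = √(0.059² + 1.65²) = 1.651
|j0.059 + 27| = √(0.059² + 27²) = 27
|G(j0.059)| = 63 × 54 / (0.4142 × 1.651 × 27) = 184.24
20 log₁₀(184.24) = 45.31 dB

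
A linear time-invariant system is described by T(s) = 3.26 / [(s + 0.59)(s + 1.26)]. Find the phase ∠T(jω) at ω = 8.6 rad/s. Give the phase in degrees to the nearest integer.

-168°

∠(j8.6 + 0.59) = arctan(8.6/0.59) = 86.08°
∠(j8.6 + 1.26) = arctan(8.6/1.26) = 81.66°
∠T(j8.6) = − (86.08° + 81.66°) = -167.74°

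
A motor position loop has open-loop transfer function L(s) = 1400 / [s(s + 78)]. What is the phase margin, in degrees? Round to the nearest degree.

77°

Gain crossover: |L(jω)| = 1 at ω ≈ 17.5 rad/sec.
∠L(j17.5) = −90° − arctan(17.5/78) ≈ -102.65°
PM = 180° + (-102.65°) = 77.35°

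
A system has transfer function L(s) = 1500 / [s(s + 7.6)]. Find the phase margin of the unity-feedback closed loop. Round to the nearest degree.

Gain crossover: |L(jω)| = 1 at ω ≈ 38.4 rad/s.
∠L(j38.4) = −90° − arctan(38.4/7.6) ≈ -168.79°
PM = 180° + (-168.79°) = 11.21°

11°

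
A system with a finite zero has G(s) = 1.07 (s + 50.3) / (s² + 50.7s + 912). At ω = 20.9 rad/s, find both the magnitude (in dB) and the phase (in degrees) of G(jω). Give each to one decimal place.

|G| = -26.0 dB, ∠G = -43.3°

|j20.9 + 50.3| = √(20.9² + 50.3²) = 54.47
|(j20.9)² + 50.7(j20.9) + 912| = |475.19 + j1059.6| = 1161
|G(j20.9)| = 1.07 × 54.47 / 1161 = 0.050187
20 log₁₀(0.050187) = -25.99 dB
∠(j20.9 + 50.3) = arctan(20.9/50.3) = 22.56°
∠[(j20.9)² + 50.7(j20.9) + 912] = ∠[475.19 + j1059.6] = 65.85°
∠G(j20.9) = 22.56° − 65.85° = -43.28°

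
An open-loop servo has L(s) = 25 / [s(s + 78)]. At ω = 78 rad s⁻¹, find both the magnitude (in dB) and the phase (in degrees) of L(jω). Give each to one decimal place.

|j78 + 78| = √(78² + 78²) = 110.3
|j78| = 78
|L(j78)| = 25 / (110.3 × 78) = 0.0029056
20 log₁₀(0.0029056) = -50.74 dB
∠(j78 + 78) = arctan(78/78) = 45.00°
∠(j78) = 90.00°
∠L(j78) = − (45.00° + 90.00°) = -135.00°

|L| = -50.7 dB, ∠L = -135.0°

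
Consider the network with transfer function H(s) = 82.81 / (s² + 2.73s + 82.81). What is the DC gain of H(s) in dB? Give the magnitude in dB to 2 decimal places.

0.00 dB

H(0) = 82.81 / 82.81 = 1
20 log₁₀(1) = 0.000 dB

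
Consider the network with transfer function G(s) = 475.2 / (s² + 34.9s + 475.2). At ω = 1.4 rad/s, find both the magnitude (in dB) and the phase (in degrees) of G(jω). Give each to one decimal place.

|(j1.4)² + 34.9(j1.4) + 475.2| = |473.24 + j48.86| = 475.8
|G(j1.4)| = 475.2 / 475.8 = 0.99883
20 log₁₀(0.99883) = -0.01 dB
∠[(j1.4)² + 34.9(j1.4) + 475.2] = ∠[473.24 + j48.86] = 5.89°
∠G(j1.4) = −5.89° = -5.89°

|G| = -0.0 dB, ∠G = -5.9°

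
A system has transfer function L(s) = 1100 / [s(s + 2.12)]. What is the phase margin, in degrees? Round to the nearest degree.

Gain crossover: |L(jω)| = 1 at ω ≈ 33.1 rad/s.
∠L(j33.1) = −90° − arctan(33.1/2.12) ≈ -176.34°
PM = 180° + (-176.34°) = 3.66°

4°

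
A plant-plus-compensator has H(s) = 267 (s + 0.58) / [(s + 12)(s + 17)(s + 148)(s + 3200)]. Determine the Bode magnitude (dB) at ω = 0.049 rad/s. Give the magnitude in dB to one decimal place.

-115.9 dB

|j0.049 + 0.58| = √(0.049² + 0.58²) = 0.5821
|j0.049 + 12| = √(0.049² + 12²) = 12
|j0.049 + 17| = √(0.049² + 17²) = 17
|j0.049 + 148| = √(0.049² + 148²) = 148
|j0.049 + 3200| = √(0.049² + 3200²) = 3200
|H(j0.049)| = 267 × 0.5821 / (12 × 17 × 148 × 3200) = 1.6086e-06
20 log₁₀(1.6086e-06) = -115.87 dB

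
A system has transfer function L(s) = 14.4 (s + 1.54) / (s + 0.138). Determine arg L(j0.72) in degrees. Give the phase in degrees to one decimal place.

∠(j0.72 + 1.54) = arctan(0.72/1.54) = 25.06°
∠(j0.72 + 0.138) = arctan(0.72/0.138) = 79.15°
∠L(j0.72) = 25.06° − 79.15° = -54.09°

-54.1°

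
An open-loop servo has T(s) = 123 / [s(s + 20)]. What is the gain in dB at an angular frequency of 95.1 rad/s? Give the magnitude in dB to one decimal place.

|j95.1 + 20| = √(95.1² + 20²) = 97.18
|j95.1| = 95.1
|T(j95.1)| = 123 / (97.18 × 95.1) = 0.013309
20 log₁₀(0.013309) = -37.52 dB

-37.5 dB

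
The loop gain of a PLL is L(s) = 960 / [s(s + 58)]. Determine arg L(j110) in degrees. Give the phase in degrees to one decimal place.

∠(j110 + 58) = arctan(110/58) = 62.20°
∠(j110) = 90.00°
∠L(j110) = − (62.20° + 90.00°) = -152.20°

-152.2°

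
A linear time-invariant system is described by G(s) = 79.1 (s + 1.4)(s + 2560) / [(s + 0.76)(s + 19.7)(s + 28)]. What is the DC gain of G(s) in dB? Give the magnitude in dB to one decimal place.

G(0) = 79.1 × 1.4 × 2560 / (0.76 × 19.7 × 28) = 676.25
20 log₁₀(676.25) = 56.60 dB

56.6 dB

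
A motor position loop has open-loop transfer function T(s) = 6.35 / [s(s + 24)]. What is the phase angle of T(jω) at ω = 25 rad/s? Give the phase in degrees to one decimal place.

-136.2°

∠(j25 + 24) = arctan(25/24) = 46.17°
∠(j25) = 90.00°
∠T(j25) = − (46.17° + 90.00°) = -136.17°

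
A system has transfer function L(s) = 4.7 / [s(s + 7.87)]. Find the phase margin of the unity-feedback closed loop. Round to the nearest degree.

Gain crossover: |L(jω)| = 1 at ω ≈ 0.596 rad/s.
∠L(j0.596) = −90° − arctan(0.596/7.87) ≈ -94.33°
PM = 180° + (-94.33°) = 85.67°

86°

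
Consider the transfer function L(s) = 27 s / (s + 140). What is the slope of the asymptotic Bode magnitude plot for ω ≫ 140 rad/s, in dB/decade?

With 1 zero and 1 pole, the high-frequency asymptotic slope is 20 × (1 − 1) = 0 dB/decade.

0 dB/decade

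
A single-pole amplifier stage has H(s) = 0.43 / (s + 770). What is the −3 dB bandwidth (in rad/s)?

For a single-pole low-pass, the −3 dB point is at the pole: ω = 770 rad/s.

770 rad/s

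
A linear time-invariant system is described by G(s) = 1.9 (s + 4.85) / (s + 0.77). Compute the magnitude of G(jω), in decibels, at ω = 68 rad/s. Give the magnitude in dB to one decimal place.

5.6 dB

|j68 + 4.85| = √(68² + 4.85²) = 68.17
|j68 + 0.77| = √(68² + 0.77²) = 68
|G(j68)| = 1.9 × 68.17 / 68 = 1.9047
20 log₁₀(1.9047) = 5.60 dB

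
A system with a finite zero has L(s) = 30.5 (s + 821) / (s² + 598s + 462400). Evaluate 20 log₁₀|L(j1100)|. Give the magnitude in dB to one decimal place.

-27.5 dB

|j1100 + 821| = √(1100² + 821²) = 1373
|(j1100)² + 598(j1100) + 462400| = |-7.476e+05 + j6.578e+05| = 9.958e+05
|L(j1100)| = 30.5 × 1373 / 9.958e+05 = 0.042041
20 log₁₀(0.042041) = -27.53 dB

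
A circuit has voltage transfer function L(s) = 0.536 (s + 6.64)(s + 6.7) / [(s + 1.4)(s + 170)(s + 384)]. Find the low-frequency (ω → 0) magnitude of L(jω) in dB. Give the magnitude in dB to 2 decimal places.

L(0) = 0.536 × 6.64 × 6.7 / (1.4 × 170 × 384) = 0.00026092
20 log₁₀(0.00026092) = -71.670 dB

-71.67 dB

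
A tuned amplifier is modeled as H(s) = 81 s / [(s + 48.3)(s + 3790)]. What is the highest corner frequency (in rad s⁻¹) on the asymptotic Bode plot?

Break frequencies occur at each pole and zero magnitude: 48.3 rad s⁻¹, 3790 rad s⁻¹.
The highest is 3790 rad s⁻¹.

3790 rad s⁻¹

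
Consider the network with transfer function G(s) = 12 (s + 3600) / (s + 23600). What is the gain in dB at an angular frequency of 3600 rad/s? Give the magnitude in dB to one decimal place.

|j3600 + 3600| = √(3600² + 3600²) = 5091
|j3600 + 23600| = √(3600² + 23600²) = 2.387e+04
|G(j3600)| = 12 × 5091 / 2.387e+04 = 2.5591
20 log₁₀(2.5591) = 8.16 dB

8.2 dB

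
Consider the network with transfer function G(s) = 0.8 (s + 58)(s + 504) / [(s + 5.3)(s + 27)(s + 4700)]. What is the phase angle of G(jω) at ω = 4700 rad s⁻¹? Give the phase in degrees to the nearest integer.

-51°

∠(j4700 + 58) = arctan(4700/58) = 89.29°
∠(j4700 + 504) = arctan(4700/504) = 83.88°
∠(j4700 + 5.3) = arctan(4700/5.3) = 89.94°
∠(j4700 + 27) = arctan(4700/27) = 89.67°
∠(j4700 + 4700) = arctan(4700/4700) = 45.00°
∠G(j4700) = 89.29° + 83.88° − (89.94° + 89.67° + 45.00°) = -51.43°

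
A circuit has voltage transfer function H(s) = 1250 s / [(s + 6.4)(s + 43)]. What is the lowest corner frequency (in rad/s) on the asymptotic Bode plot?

6.4 rad/s

Break frequencies occur at each pole and zero magnitude: 6.4 rad/s, 43 rad/s.
The lowest is 6.4 rad/s.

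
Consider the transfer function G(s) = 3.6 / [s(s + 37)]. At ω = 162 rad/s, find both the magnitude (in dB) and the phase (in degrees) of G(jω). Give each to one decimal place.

|G| = -77.5 dB, ∠G = -167.1°

|j162 + 37| = √(162² + 37²) = 166.2
|j162| = 162
|G(j162)| = 3.6 / (166.2 × 162) = 0.00013373
20 log₁₀(0.00013373) = -77.48 dB
∠(j162 + 37) = arctan(162/37) = 77.13°
∠(j162) = 90.00°
∠G(j162) = − (77.13° + 90.00°) = -167.13°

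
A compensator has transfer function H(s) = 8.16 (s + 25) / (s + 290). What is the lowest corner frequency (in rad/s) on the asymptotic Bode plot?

25 rad/s

Break frequencies occur at each pole and zero magnitude: 25 rad/s, 290 rad/s.
The lowest is 25 rad/s.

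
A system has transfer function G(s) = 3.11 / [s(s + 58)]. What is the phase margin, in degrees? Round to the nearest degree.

90°

Gain crossover: |G(jω)| = 1 at ω ≈ 0.0536 rad/s.
∠G(j0.0536) = −90° − arctan(0.0536/58) ≈ -90.05°
PM = 180° + (-90.05°) = 89.95°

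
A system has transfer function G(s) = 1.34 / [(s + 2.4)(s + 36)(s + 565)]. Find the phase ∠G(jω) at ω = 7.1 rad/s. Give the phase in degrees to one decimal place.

∠(j7.1 + 2.4) = arctan(7.1/2.4) = 71.32°
∠(j7.1 + 36) = arctan(7.1/36) = 11.16°
∠(j7.1 + 565) = arctan(7.1/565) = 0.72°
∠G(j7.1) = − (71.32° + 11.16° + 0.72°) = -83.20°

-83.2°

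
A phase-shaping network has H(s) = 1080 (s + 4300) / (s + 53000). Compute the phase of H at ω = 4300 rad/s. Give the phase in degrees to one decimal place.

40.4 deg

∠(j4300 + 4300) = arctan(4300/4300) = 45.00°
∠(j4300 + 53000) = arctan(4300/53000) = 4.64°
∠H(j4300) = 45.00° − 4.64° = 40.36°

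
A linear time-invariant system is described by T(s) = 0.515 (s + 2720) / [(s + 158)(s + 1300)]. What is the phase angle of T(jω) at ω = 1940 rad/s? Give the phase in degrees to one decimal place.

∠(j1940 + 2720) = arctan(1940/2720) = 35.50°
∠(j1940 + 158) = arctan(1940/158) = 85.34°
∠(j1940 + 1300) = arctan(1940/1300) = 56.17°
∠T(j1940) = 35.50° − (85.34° + 56.17°) = -106.02°

-106.0 deg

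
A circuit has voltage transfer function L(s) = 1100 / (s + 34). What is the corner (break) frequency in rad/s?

34 rad/s

The single real pole at s = −34 gives a corner at ω = 34 rad/s.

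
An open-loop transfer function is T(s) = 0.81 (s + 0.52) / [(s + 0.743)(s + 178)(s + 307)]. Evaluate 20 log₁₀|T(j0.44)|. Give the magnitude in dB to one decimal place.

|j0.44 + 0.52| = √(0.44² + 0.52²) = 0.6812
|j0.44 + 0.743| = √(0.44² + 0.743²) = 0.8635
|j0.44 + 178| = √(0.44² + 178²) = 178
|j0.44 + 307| = √(0.44² + 307²) = 307
|T(j0.44)| = 0.81 × 0.6812 / (0.8635 × 178 × 307) = 1.1693e-05
20 log₁₀(1.1693e-05) = -98.64 dB

-98.6 dB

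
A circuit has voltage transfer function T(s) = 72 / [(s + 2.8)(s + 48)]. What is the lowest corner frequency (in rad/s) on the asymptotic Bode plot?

2.8 rad/s

Break frequencies occur at each pole and zero magnitude: 2.8 rad/s, 48 rad/s.
The lowest is 2.8 rad/s.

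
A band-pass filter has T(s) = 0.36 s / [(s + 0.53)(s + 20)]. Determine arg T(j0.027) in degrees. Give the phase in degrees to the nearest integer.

87°

∠(j0.027) = 90.00°
∠(j0.027 + 0.53) = arctan(0.027/0.53) = 2.92°
∠(j0.027 + 20) = arctan(0.027/20) = 0.08°
∠T(j0.027) = 90.00° − (2.92° + 0.08°) = 87.01°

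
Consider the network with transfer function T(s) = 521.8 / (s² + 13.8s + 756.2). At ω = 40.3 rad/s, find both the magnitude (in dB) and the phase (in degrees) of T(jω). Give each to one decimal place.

|T| = -5.9 dB, ∠T = -147.3°

|(j40.3)² + 13.8(j40.3) + 756.2| = |-867.89 + j556.14| = 1031
|T(j40.3)| = 521.8 / 1031 = 0.50621
20 log₁₀(0.50621) = -5.91 dB
∠[(j40.3)² + 13.8(j40.3) + 756.2] = ∠[-867.89 + j556.14] = 147.35°
∠T(j40.3) = −147.35° = -147.35°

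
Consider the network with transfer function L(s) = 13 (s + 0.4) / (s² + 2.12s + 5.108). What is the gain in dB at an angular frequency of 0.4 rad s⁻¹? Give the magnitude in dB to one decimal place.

3.3 dB

|j0.4 + 0.4| = √(0.4² + 0.4²) = 0.5657
|(j0.4)² + 2.12(j0.4) + 5.108| = |4.948 + j0.848| = 5.02
|L(j0.4)| = 13 × 0.5657 / 5.02 = 1.4649
20 log₁₀(1.4649) = 3.32 dB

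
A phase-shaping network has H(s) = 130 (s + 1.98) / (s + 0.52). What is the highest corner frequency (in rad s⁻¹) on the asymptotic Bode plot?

Break frequencies occur at each pole and zero magnitude: 0.52 rad s⁻¹, 1.98 rad s⁻¹.
The highest is 1.98 rad s⁻¹.

1.98 rad s⁻¹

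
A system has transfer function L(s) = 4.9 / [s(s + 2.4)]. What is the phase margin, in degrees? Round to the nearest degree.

Gain crossover: |L(jω)| = 1 at ω ≈ 1.67 rad/sec.
∠L(j1.67) = −90° − arctan(1.67/2.4) ≈ -124.90°
PM = 180° + (-124.90°) = 55.10°

55°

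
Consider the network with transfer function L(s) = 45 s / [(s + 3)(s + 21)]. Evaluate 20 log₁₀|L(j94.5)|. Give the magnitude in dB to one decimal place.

-6.7 dB

|j94.5| = 94.5
|j94.5 + 3| = √(94.5² + 3²) = 94.55
|j94.5 + 21| = √(94.5² + 21²) = 96.81
|L(j94.5)| = 45 × 94.5 / (94.55 × 96.81) = 0.46462
20 log₁₀(0.46462) = -6.66 dB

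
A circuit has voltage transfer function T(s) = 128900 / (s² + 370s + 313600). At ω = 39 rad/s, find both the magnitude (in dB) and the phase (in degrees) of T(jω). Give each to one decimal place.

|(j39)² + 370(j39) + 313600| = |3.1208e+05 + j14430| = 3.124e+05
|T(j39)| = 128900 / 3.124e+05 = 0.4126
20 log₁₀(0.4126) = -7.69 dB
∠[(j39)² + 370(j39) + 313600] = ∠[3.1208e+05 + j14430] = 2.65°
∠T(j39) = −2.65° = -2.65°

|T| = -7.7 dB, ∠T = -2.6°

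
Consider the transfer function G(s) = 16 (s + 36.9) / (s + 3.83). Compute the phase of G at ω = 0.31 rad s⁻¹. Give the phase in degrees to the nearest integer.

-4°

∠(j0.31 + 36.9) = arctan(0.31/36.9) = 0.48°
∠(j0.31 + 3.83) = arctan(0.31/3.83) = 4.63°
∠G(j0.31) = 0.48° − 4.63° = -4.15°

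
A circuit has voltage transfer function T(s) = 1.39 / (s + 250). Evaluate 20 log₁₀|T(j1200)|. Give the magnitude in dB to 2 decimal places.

-58.91 dB

|j1200 + 250| = √(1200² + 250²) = 1226
|T(j1200)| = 1.39 / 1226 = 0.001134
20 log₁₀(0.001134) = -58.908 dB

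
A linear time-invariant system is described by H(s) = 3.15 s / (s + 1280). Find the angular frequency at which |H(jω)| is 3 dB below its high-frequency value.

1280 rad/s

For a single-pole high-pass, the −3 dB point is at the pole: ω = 1280 rad/s.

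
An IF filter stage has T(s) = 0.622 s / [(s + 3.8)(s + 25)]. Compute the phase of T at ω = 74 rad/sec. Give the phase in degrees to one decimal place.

-68.4°

∠(j74) = 90.00°
∠(j74 + 3.8) = arctan(74/3.8) = 87.06°
∠(j74 + 25) = arctan(74/25) = 71.33°
∠T(j74) = 90.00° − (87.06° + 71.33°) = -68.39°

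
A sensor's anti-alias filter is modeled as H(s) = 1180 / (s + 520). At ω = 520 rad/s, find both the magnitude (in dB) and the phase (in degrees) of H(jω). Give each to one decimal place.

|j520 + 520| = √(520² + 520²) = 735.4
|H(j520)| = 1180 / 735.4 = 1.6046
20 log₁₀(1.6046) = 4.11 dB
∠(j520 + 520) = arctan(520/520) = 45.00°
∠H(j520) = −45.00° = -45.00°

|H| = 4.1 dB, ∠H = -45.0°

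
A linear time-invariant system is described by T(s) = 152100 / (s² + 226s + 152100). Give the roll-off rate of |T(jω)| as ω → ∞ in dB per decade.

With 0 zeros and 2 poles, the high-frequency asymptotic slope is 20 × (0 − 2) = -40 dB/decade.

-40 dB/decade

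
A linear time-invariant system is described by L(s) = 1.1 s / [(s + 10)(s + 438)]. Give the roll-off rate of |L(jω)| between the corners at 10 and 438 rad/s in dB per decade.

0 dB/decade

In this band the factors already past their corner are: 1 differentiator zero, pole at 10; net slope = 0 dB/decade.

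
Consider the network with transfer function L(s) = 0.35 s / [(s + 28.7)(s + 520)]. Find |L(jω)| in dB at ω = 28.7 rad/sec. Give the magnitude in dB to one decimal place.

|j28.7| = 28.7
|j28.7 + 28.7| = √(28.7² + 28.7²) = 40.59
|j28.7 + 520| = √(28.7² + 520²) = 520.8
|L(j28.7)| = 0.35 × 28.7 / (40.59 × 520.8) = 0.00047521
20 log₁₀(0.00047521) = -66.46 dB

-66.5 dB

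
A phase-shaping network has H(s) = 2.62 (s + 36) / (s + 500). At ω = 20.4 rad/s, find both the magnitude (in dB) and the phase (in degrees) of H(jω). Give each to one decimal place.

|j20.4 + 36| = √(20.4² + 36²) = 41.38
|j20.4 + 500| = √(20.4² + 500²) = 500.4
|H(j20.4)| = 2.62 × 41.38 / 500.4 = 0.21664
20 log₁₀(0.21664) = -13.29 dB
∠(j20.4 + 36) = arctan(20.4/36) = 29.54°
∠(j20.4 + 500) = arctan(20.4/500) = 2.34°
∠H(j20.4) = 29.54° − 2.34° = 27.20°

|H| = -13.3 dB, ∠H = 27.2°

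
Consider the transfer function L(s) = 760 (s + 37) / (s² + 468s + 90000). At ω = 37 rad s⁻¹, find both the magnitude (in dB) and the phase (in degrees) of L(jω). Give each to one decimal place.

|j37 + 37| = √(37² + 37²) = 52.33
|(j37)² + 468(j37) + 90000| = |88631 + j17316| = 9.031e+04
|L(j37)| = 760 × 52.33 / 9.031e+04 = 0.44036
20 log₁₀(0.44036) = -7.12 dB
∠(j37 + 37) = arctan(37/37) = 45.00°
∠[(j37)² + 468(j37) + 90000] = ∠[88631 + j17316] = 11.05°
∠L(j37) = 45.00° − 11.05° = 33.95°

|L| = -7.1 dB, ∠L = 33.9 deg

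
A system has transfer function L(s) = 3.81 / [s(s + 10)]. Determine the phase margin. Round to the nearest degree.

Gain crossover: |L(jω)| = 1 at ω ≈ 0.381 rad/sec.
∠L(j0.381) = −90° − arctan(0.381/10) ≈ -92.18°
PM = 180° + (-92.18°) = 87.82°

88°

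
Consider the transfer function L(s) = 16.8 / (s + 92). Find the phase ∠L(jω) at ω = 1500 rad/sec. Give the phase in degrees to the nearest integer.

-86°

∠(j1500 + 92) = arctan(1500/92) = 86.49°
∠L(j1500) = −86.49° = -86.49°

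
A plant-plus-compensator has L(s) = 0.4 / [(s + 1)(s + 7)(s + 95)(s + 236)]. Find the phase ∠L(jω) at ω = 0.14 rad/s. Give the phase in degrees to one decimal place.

∠(j0.14 + 1) = arctan(0.14/1) = 7.97°
∠(j0.14 + 7) = arctan(0.14/7) = 1.15°
∠(j0.14 + 95) = arctan(0.14/95) = 0.08°
∠(j0.14 + 236) = arctan(0.14/236) = 0.03°
∠L(j0.14) = − (7.97° + 1.15° + 0.08° + 0.03°) = -9.23°

-9.2°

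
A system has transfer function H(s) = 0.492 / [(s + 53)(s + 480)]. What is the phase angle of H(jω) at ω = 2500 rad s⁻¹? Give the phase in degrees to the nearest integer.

∠(j2500 + 53) = arctan(2500/53) = 88.79°
∠(j2500 + 480) = arctan(2500/480) = 79.13°
∠H(j2500) = − (88.79° + 79.13°) = -167.92°

-168°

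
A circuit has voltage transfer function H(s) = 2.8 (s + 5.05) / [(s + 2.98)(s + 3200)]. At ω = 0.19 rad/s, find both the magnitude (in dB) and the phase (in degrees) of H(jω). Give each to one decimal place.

|H| = -56.6 dB, ∠H = -1.5°

|j0.19 + 5.05| = √(0.19² + 5.05²) = 5.054
|j0.19 + 2.98| = √(0.19² + 2.98²) = 2.986
|j0.19 + 3200| = √(0.19² + 3200²) = 3200
|H(j0.19)| = 2.8 × 5.054 / (2.986 × 3200) = 0.0014808
20 log₁₀(0.0014808) = -56.59 dB
∠(j0.19 + 5.05) = arctan(0.19/5.05) = 2.15°
∠(j0.19 + 2.98) = arctan(0.19/2.98) = 3.65°
∠(j0.19 + 3200) = arctan(0.19/3200) = 0.00°
∠H(j0.19) = 2.15° − (3.65° + 0.00°) = -1.50°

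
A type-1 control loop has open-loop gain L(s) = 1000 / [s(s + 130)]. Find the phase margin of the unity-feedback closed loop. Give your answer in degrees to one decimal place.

86.6 deg

Gain crossover: |L(jω)| = 1 at ω ≈ 7.68 rad s⁻¹.
∠L(j7.68) = −90° − arctan(7.68/130) ≈ -93.38°
PM = 180° + (-93.38°) = 86.62°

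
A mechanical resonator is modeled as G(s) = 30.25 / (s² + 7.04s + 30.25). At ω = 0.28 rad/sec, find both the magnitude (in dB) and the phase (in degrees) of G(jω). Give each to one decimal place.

|G| = 0.0 dB, ∠G = -3.7°

|(j0.28)² + 7.04(j0.28) + 30.25| = |30.172 + j1.9712| = 30.24
|G(j0.28)| = 30.25 / 30.24 = 1.0005
20 log₁₀(1.0005) = 0.00 dB
∠[(j0.28)² + 7.04(j0.28) + 30.25] = ∠[30.172 + j1.9712] = 3.74°
∠G(j0.28) = −3.74° = -3.74°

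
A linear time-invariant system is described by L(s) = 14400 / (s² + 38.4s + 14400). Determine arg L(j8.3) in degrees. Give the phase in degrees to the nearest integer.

∠[(j8.3)² + 38.4(j8.3) + 14400] = ∠[14331 + j318.72] = 1.27°
∠L(j8.3) = −1.27° = -1.27°

-1°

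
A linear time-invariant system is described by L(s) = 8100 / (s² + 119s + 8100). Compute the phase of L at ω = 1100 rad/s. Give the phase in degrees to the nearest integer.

-174°

∠[(j1100)² + 119(j1100) + 8100] = ∠[-1.2019e+06 + j1.309e+05] = 173.78°
∠L(j1100) = −173.78° = -173.78°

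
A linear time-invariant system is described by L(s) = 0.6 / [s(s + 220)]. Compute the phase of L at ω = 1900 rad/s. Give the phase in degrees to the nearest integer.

∠(j1900 + 220) = arctan(1900/220) = 83.40°
∠(j1900) = 90.00°
∠L(j1900) = − (83.40° + 90.00°) = -173.40°

-173 deg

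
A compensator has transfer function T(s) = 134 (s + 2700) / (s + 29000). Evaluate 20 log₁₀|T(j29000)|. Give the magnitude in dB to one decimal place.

39.6 dB

|j29000 + 2700| = √(29000² + 2700²) = 2.913e+04
|j29000 + 29000| = √(29000² + 29000²) = 4.101e+04
|T(j29000)| = 134 × 2.913e+04 / 4.101e+04 = 95.162
20 log₁₀(95.162) = 39.57 dB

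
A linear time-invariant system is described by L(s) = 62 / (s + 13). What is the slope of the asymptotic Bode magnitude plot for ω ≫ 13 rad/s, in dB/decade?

-20 dB/decade

With 0 zeros and 1 pole, the high-frequency asymptotic slope is 20 × (0 − 1) = -20 dB/decade.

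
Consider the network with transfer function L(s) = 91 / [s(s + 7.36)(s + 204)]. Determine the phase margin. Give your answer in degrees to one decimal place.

89.5°

Gain crossover: |L(jω)| = 1 at ω ≈ 0.0606 rad s⁻¹.
∠L(j0.0606) = −90° − arctan(0.0606/7.36) − arctan(0.0606/204) ≈ -90.49°
PM = 180° + (-90.49°) = 89.51°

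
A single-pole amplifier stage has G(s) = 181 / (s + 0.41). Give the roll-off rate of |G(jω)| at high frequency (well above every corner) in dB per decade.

With 0 zeros and 1 pole, the high-frequency asymptotic slope is 20 × (0 − 1) = -20 dB/decade.

-20 dB/decade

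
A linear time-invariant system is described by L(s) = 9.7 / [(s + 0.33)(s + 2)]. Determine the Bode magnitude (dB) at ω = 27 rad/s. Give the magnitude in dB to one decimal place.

|j27 + 0.33| = √(27² + 0.33²) = 27
|j27 + 2| = √(27² + 2²) = 27.07
|L(j27)| = 9.7 / (27 × 27.07) = 0.013269
20 log₁₀(0.013269) = -37.54 dB

-37.5 dB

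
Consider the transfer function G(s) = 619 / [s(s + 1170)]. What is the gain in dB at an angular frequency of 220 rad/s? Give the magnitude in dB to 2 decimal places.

|j220 + 1170| = √(220² + 1170²) = 1191
|j220| = 220
|G(j220)| = 619 / (1191 × 220) = 0.0023634
20 log₁₀(0.0023634) = -52.529 dB

-52.53 dB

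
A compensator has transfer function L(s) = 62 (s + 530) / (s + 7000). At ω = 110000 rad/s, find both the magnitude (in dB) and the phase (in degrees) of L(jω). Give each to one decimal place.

|L| = 35.8 dB, ∠L = 3.4°

|j110000 + 530| = √(110000² + 530²) = 1.1e+05
|j110000 + 7000| = √(110000² + 7000²) = 1.102e+05
|L(j110000)| = 62 × 1.1e+05 / 1.102e+05 = 61.876
20 log₁₀(61.876) = 35.83 dB
∠(j110000 + 530) = arctan(110000/530) = 89.72°
∠(j110000 + 7000) = arctan(110000/7000) = 86.36°
∠L(j110000) = 89.72° − 86.36° = 3.37°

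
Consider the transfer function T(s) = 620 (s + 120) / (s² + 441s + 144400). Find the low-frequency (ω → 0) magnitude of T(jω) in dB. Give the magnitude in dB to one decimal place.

-5.8 dB

T(0) = 620 × 120 / 144400 = 0.51524
20 log₁₀(0.51524) = -5.76 dB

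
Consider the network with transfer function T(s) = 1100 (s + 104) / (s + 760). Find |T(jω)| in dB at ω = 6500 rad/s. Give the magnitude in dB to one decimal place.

|j6500 + 104| = √(6500² + 104²) = 6501
|j6500 + 760| = √(6500² + 760²) = 6544
|T(j6500)| = 1100 × 6501 / 6544 = 1092.7
20 log₁₀(1092.7) = 60.77 dB

60.8 dB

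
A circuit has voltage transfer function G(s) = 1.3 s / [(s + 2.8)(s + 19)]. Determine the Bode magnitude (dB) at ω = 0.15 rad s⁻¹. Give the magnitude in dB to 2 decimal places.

-48.73 dB

|j0.15| = 0.15
|j0.15 + 2.8| = √(0.15² + 2.8²) = 2.804
|j0.15 + 19| = √(0.15² + 19²) = 19
|G(j0.15)| = 1.3 × 0.15 / (2.804 × 19) = 0.0036601
20 log₁₀(0.0036601) = -48.730 dB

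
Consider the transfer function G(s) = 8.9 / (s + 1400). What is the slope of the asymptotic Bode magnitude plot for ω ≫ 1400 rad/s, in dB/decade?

With 0 zeros and 1 pole, the high-frequency asymptotic slope is 20 × (0 − 1) = -20 dB/decade.

-20 dB/decade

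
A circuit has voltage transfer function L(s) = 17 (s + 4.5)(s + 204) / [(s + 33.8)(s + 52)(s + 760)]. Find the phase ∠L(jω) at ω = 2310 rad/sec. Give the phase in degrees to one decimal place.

∠(j2310 + 4.5) = arctan(2310/4.5) = 89.89°
∠(j2310 + 204) = arctan(2310/204) = 84.95°
∠(j2310 + 33.8) = arctan(2310/33.8) = 89.16°
∠(j2310 + 52) = arctan(2310/52) = 88.71°
∠(j2310 + 760) = arctan(2310/760) = 71.79°
∠L(j2310) = 89.89° + 84.95° − (89.16° + 88.71° + 71.79°) = -74.82°

-74.8°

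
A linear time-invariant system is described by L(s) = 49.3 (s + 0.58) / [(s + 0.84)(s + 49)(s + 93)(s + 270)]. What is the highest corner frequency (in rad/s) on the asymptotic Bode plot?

270 rad/s

Break frequencies occur at each pole and zero magnitude: 0.58 rad/s, 0.84 rad/s, 49 rad/s, 93 rad/s, 270 rad/s.
The highest is 270 rad/s.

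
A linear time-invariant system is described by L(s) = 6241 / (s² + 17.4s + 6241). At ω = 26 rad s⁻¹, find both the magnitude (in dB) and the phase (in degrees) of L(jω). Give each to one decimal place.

|L| = 1.0 dB, ∠L = -4.6°

|(j26)² + 17.4(j26) + 6241| = |5565 + j452.4| = 5583
|L(j26)| = 6241 / 5583 = 1.1178
20 log₁₀(1.1178) = 0.97 dB
∠[(j26)² + 17.4(j26) + 6241] = ∠[5565 + j452.4] = 4.65°
∠L(j26) = −4.65° = -4.65°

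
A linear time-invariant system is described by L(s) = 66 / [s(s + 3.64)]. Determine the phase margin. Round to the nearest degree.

25°

Gain crossover: |L(jω)| = 1 at ω ≈ 7.73 rad/s.
∠L(j7.73) = −90° − arctan(7.73/3.64) ≈ -154.78°
PM = 180° + (-154.78°) = 25.22°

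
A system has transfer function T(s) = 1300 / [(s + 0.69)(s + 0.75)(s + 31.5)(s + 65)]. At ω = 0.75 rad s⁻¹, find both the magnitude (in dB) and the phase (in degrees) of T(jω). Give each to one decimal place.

|j0.75 + 0.69| = √(0.75² + 0.69²) = 1.019
|j0.75 + 0.75| = √(0.75² + 0.75²) = 1.061
|j0.75 + 31.5| = √(0.75² + 31.5²) = 31.51
|j0.75 + 65| = √(0.75² + 65²) = 65
|T(j0.75)| = 1300 / (1.019 × 1.061 × 31.51 × 65) = 0.58717
20 log₁₀(0.58717) = -4.62 dB
∠(j0.75 + 0.69) = arctan(0.75/0.69) = 47.39°
∠(j0.75 + 0.75) = arctan(0.75/0.75) = 45.00°
∠(j0.75 + 31.5) = arctan(0.75/31.5) = 1.36°
∠(j0.75 + 65) = arctan(0.75/65) = 0.66°
∠T(j0.75) = − (47.39° + 45.00° + 1.36° + 0.66°) = -94.41°

|T| = -4.6 dB, ∠T = -94.4°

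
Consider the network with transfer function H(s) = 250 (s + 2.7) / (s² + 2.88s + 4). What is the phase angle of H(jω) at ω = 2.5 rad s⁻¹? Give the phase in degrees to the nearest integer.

∠(j2.5 + 2.7) = arctan(2.5/2.7) = 42.80°
∠[(j2.5)² + 2.88(j2.5) + 4] = ∠[-2.25 + j7.2] = 107.35°
∠H(j2.5) = 42.80° − 107.35° = -64.56°

-65°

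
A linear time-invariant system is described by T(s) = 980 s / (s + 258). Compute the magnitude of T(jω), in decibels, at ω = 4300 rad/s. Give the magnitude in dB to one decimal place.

|j4300| = 4300
|j4300 + 258| = √(4300² + 258²) = 4308
|T(j4300)| = 980 × 4300 / 4308 = 978.24
20 log₁₀(978.24) = 59.81 dB

59.8 dB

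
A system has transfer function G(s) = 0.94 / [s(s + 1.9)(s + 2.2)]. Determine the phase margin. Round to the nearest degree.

78°

Gain crossover: |G(jω)| = 1 at ω ≈ 0.222 rad/s.
∠G(j0.222) = −90° − arctan(0.222/1.9) − arctan(0.222/2.2) ≈ -102.44°
PM = 180° + (-102.44°) = 77.56°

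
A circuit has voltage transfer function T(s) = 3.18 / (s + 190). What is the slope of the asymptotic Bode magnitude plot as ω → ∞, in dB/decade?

With 0 zeros and 1 pole, the high-frequency asymptotic slope is 20 × (0 − 1) = -20 dB/decade.

-20 dB/decade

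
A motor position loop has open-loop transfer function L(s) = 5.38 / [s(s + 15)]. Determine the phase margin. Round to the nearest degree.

Gain crossover: |L(jω)| = 1 at ω ≈ 0.359 rad s⁻¹.
∠L(j0.359) = −90° − arctan(0.359/15) ≈ -91.37°
PM = 180° + (-91.37°) = 88.63°

89°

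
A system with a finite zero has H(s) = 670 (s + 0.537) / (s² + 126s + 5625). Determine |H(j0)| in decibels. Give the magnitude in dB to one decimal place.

-23.9 dB

H(0) = 670 × 0.537 / 5625 = 0.063963
20 log₁₀(0.063963) = -23.88 dB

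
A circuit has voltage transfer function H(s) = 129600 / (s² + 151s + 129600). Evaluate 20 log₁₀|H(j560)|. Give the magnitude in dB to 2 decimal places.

|(j560)² + 151(j560) + 129600| = |-1.84e+05 + j84560| = 2.025e+05
|H(j560)| = 129600 / 2.025e+05 = 0.64
20 log₁₀(0.64) = -3.876 dB

-3.88 dB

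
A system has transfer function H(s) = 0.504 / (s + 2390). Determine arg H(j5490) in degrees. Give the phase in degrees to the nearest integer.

∠(j5490 + 2390) = arctan(5490/2390) = 66.47°
∠H(j5490) = −66.47° = -66.47°

-66 deg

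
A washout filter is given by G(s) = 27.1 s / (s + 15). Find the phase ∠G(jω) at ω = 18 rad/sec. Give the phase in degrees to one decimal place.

∠(j18) = 90.00°
∠(j18 + 15) = arctan(18/15) = 50.19°
∠G(j18) = 90.00° − 50.19° = 39.81°

39.8 deg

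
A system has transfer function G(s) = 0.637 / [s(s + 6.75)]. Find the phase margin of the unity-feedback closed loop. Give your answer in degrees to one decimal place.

Gain crossover: |G(jω)| = 1 at ω ≈ 0.0944 rad/s.
∠G(j0.0944) = −90° − arctan(0.0944/6.75) ≈ -90.80°
PM = 180° + (-90.80°) = 89.20°

89.2°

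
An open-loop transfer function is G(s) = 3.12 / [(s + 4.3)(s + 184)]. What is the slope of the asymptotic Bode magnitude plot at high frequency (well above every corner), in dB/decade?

With 0 zeros and 2 poles, the high-frequency asymptotic slope is 20 × (0 − 2) = -40 dB/decade.

-40 dB/decade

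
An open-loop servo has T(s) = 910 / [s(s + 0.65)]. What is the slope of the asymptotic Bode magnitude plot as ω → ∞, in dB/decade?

With 0 zeros and 2 poles, the high-frequency asymptotic slope is 20 × (0 − 2) = -40 dB/decade.

-40 dB/decade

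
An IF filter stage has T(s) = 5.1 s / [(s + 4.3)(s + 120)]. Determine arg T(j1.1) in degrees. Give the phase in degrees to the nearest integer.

75 deg

∠(j1.1) = 90.00°
∠(j1.1 + 4.3) = arctan(1.1/4.3) = 14.35°
∠(j1.1 + 120) = arctan(1.1/120) = 0.53°
∠T(j1.1) = 90.00° − (14.35° + 0.53°) = 75.13°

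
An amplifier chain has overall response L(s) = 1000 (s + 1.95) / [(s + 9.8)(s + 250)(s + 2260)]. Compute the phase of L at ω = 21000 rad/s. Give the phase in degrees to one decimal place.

-173.2 deg

∠(j21000 + 1.95) = arctan(21000/1.95) = 89.99°
∠(j21000 + 9.8) = arctan(21000/9.8) = 89.97°
∠(j21000 + 250) = arctan(21000/250) = 89.32°
∠(j21000 + 2260) = arctan(21000/2260) = 83.86°
∠L(j21000) = 89.99° − (89.97° + 89.32° + 83.86°) = -173.15°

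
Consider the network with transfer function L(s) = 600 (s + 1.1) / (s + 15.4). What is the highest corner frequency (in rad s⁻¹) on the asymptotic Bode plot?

15.4 rad s⁻¹

Break frequencies occur at each pole and zero magnitude: 1.1 rad s⁻¹, 15.4 rad s⁻¹.
The highest is 15.4 rad s⁻¹.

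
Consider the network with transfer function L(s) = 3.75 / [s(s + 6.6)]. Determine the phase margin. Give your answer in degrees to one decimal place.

85.1 deg

Gain crossover: |L(jω)| = 1 at ω ≈ 0.566 rad/sec.
∠L(j0.566) = −90° − arctan(0.566/6.6) ≈ -94.90°
PM = 180° + (-94.90°) = 85.10°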